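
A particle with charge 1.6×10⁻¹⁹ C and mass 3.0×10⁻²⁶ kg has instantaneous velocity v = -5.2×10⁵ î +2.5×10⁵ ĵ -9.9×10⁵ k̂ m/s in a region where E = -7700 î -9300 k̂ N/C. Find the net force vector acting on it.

F ≈ (-1.23×10⁻¹⁵, 0, -1.49×10⁻¹⁵) N

Only an electric field acts, so F = qE = (1.6×10⁻¹⁹ C)·(-7700, 0, -9300) = (-1.23×10⁻¹⁵, 0, -1.49×10⁻¹⁵) N.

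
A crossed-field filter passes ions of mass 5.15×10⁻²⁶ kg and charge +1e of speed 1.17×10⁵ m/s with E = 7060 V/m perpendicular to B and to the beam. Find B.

B = 0.0603 T

Balance of forces in the selector: qE = qvB ⇒ B = E/v.
B = 7060/1.17×10⁵ = 0.0603 T.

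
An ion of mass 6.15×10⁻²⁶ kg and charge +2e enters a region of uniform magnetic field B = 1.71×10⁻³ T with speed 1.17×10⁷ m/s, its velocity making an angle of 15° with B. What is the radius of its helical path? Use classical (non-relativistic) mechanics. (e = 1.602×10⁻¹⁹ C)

v⊥ = v sinθ = 1.17×10⁷·sin15° ≈ 3.028×10⁶ m/s.
r = m v⊥/(|q|B) = (6.15×10⁻²⁶)(3.028×10⁶)/((3.204×10⁻¹⁹)(1.71×10⁻³)) ≈ 340 m.

r ≈ 340 m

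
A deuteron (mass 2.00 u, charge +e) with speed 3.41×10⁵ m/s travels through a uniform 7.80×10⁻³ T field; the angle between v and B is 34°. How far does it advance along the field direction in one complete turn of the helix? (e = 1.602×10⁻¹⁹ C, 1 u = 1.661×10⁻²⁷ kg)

v∥ = v cosθ = 3.41×10⁵·cos34° ≈ 2.827×10⁵ m/s.
T = 2πm/(|q|B) = 2π(3.322×10⁻²⁷)/((1.602×10⁻¹⁹)(7.80×10⁻³)) ≈ 1.670×10⁻⁵ s.
pitch = v∥ T = (2.827×10⁵)(1.670×10⁻⁵) ≈ 4.72 m.

p ≈ 4.72 m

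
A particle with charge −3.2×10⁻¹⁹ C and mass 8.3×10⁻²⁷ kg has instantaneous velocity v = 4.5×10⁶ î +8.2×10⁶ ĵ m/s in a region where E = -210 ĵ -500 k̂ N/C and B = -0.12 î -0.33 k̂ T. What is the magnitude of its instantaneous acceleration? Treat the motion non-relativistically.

|a| ≈ 1.25×10¹⁴ m/s²

v×B = (-2.71×10⁶, 1.48×10⁶, 9.84×10⁵) N/C.
E + v×B = (-2.71×10⁶, 1.48×10⁶, 9.84×10⁵) N/C.
F = q(E + v×B) = (−3.2×10⁻¹⁹ C)·(-2.71×10⁶, 1.48×10⁶, 9.84×10⁵) = (8.66×10⁻¹³, -4.75×10⁻¹³, -3.15×10⁻¹³) N.
|a| = |F|/m = 1.037×10⁻¹²/8.3×10⁻²⁷ ≈ 1.25×10¹⁴ m/s².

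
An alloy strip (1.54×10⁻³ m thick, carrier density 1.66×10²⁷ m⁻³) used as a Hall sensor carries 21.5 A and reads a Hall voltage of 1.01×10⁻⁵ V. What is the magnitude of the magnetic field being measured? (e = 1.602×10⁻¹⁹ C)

From V_H = IB/(n e t), B = V_H n e t / I.
B = (1.01×10⁻⁵)(1.66×10²⁷)(1.602×10⁻¹⁹)(1.54×10⁻³)/21.5 ≈ 0.192 T.

B ≈ 0.192 T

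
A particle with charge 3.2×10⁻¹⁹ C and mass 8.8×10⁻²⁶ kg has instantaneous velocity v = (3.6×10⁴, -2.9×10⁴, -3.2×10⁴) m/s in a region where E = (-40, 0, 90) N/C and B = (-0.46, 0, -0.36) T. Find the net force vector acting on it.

F ≈ (3.33×10⁻¹⁵, 8.86×10⁻¹⁵, -4.24×10⁻¹⁵) N

v×B = (1.04×10⁴, 2.77×10⁴, -1.33×10⁴) N/C.
E + v×B = (1.04×10⁴, 2.77×10⁴, -1.32×10⁴) N/C.
F = q(E + v×B) = (3.2×10⁻¹⁹ C)·(1.04×10⁴, 2.77×10⁴, -1.32×10⁴) = (3.33×10⁻¹⁵, 8.86×10⁻¹⁵, -4.24×10⁻¹⁵) N.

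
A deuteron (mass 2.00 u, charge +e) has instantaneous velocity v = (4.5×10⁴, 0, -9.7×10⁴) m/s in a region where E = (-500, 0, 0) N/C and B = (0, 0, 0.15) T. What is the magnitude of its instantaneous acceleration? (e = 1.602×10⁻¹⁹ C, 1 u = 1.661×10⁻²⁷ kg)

|a| ≈ 3.26×10¹¹ m/s²

v×B = (0, -6750, 0) N/C.
E + v×B = (-500, -6750, 0) N/C.
F = q(E + v×B) = (1.602×10⁻¹⁹ C)·(-500, -6750, 0) = (-8.01×10⁻¹⁷, -1.08×10⁻¹⁵, 0) N.
|a| = |F|/m = 1.084×10⁻¹⁵/3.322×10⁻²⁷ ≈ 3.26×10¹¹ m/s².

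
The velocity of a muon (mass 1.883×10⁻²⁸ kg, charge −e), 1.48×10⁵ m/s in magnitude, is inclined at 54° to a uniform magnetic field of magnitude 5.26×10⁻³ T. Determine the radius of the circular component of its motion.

v⊥ = v sinθ = 1.48×10⁵·sin54° ≈ 1.197×10⁵ m/s.
r = m v⊥/(|q|B) = (1.883×10⁻²⁸)(1.197×10⁵)/((1.602×10⁻¹⁹)(5.26×10⁻³)) ≈ 0.0268 m.

r ≈ 0.0268 m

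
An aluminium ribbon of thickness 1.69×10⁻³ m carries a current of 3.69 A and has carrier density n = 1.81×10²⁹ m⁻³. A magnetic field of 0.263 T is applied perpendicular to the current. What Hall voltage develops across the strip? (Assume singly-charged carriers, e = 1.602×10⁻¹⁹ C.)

V_H = IB/(n e t).
V_H = (3.69)(0.263)/((1.81×10²⁹)(1.602×10⁻¹⁹)(1.69×10⁻³)) ≈ 1.98×10⁻⁸ V.

V_H ≈ 1.98×10⁻⁸ V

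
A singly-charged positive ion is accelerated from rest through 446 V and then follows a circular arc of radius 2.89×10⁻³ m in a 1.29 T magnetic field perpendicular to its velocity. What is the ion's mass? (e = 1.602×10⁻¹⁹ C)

m ≈ 2.50×10⁻²⁷ kg

Combine |q|V = ½mv² and r = mv/(|q|B): eliminate v to get m = qB²r²/(2V).
m = (1.602×10⁻¹⁹)(1.29)²(2.89×10⁻³)²/(2·446) ≈ 2.50×10⁻²⁷ kg.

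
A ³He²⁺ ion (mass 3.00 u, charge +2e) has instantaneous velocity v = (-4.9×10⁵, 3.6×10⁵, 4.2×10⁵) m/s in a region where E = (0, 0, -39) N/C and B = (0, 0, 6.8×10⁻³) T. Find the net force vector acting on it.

v×B = (2450, 3330, 0) N/C.
E + v×B = (2450, 3330, -39.0) N/C.
F = q(E + v×B) = (3.204×10⁻¹⁹ C)·(2450, 3330, -39.0) = (7.84×10⁻¹⁶, 1.07×10⁻¹⁵, -1.25×10⁻¹⁷) N.

F ≈ (7.84×10⁻¹⁶, 1.07×10⁻¹⁵, -1.25×10⁻¹⁷) N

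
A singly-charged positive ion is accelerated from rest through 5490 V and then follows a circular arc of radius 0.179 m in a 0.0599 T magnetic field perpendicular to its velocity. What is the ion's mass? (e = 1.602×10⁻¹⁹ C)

Combine |q|V = ½mv² and r = mv/(|q|B): eliminate v to get m = qB²r²/(2V).
m = (1.602×10⁻¹⁹)(0.0599)²(0.179)²/(2·5490) ≈ 1.68×10⁻²⁷ kg.

m ≈ 1.68×10⁻²⁷ kg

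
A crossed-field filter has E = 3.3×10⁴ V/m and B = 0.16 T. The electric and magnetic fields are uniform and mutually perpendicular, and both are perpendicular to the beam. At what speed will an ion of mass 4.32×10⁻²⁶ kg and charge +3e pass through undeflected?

For undeflected motion the electric and magnetic forces balance: qE = qvB.
v = E/B = 3.3×10⁴/0.16 = 2.1×10⁵ m/s.

v = 2.1×10⁵ m/s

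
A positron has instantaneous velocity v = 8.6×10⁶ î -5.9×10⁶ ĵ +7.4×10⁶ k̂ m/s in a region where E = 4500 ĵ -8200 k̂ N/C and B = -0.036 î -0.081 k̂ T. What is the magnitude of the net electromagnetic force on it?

v×B = (4.78×10⁵, 4.30×10⁵, -2.12×10⁵) N/C.
E + v×B = (4.78×10⁵, 4.35×10⁵, -2.21×10⁵) N/C.
F = q(E + v×B) = (1.602×10⁻¹⁹ C)·(4.78×10⁵, 4.35×10⁵, -2.21×10⁵) = (7.66×10⁻¹⁴, 6.96×10⁻¹⁴, -3.53×10⁻¹⁴) N.
|F| = 1.09×10⁻¹³ N.

|F| ≈ 1.09×10⁻¹³ N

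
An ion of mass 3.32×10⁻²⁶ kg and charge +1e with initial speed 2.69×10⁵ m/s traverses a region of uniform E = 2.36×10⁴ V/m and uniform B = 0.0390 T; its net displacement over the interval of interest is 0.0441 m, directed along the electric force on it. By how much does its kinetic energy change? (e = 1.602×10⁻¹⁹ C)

ΔKE ≈ 1.67×10⁻¹⁶ J

The magnetic force is always ⟂ v and does no work; only the electric force changes KE.
ΔKE = F_E · d = |q|E d = (1.602×10⁻¹⁹)(2.36×10⁴)(0.0441) ≈ 1.67×10⁻¹⁶ J.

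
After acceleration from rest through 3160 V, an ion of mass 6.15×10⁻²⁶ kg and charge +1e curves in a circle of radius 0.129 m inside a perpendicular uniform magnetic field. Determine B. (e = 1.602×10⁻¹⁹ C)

B ≈ 0.382 T

v = √(2|q|V/m) = √(2·1.602×10⁻¹⁹·3160/6.15×10⁻²⁶) ≈ 1.283×10⁵ m/s.
B = mv/(|q|r) = (6.15×10⁻²⁶)(1.283×10⁵)/((1.602×10⁻¹⁹)(0.129)) ≈ 0.382 T.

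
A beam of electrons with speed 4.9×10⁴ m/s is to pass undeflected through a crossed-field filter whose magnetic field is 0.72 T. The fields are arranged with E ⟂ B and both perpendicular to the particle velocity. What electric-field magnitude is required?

E = 3.5×10⁴ V/m

For straight-line motion qE = qvB, so E = vB.
E = 4.9×10⁴ × 0.72 = 3.5×10⁴ V/m.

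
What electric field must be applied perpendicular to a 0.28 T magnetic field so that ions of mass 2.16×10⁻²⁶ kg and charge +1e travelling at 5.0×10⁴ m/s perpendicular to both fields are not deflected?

For straight-line motion qE = qvB, so E = vB.
E = 5.0×10⁴ × 0.28 = 1.4×10⁴ V/m.

E = 1.4×10⁴ V/m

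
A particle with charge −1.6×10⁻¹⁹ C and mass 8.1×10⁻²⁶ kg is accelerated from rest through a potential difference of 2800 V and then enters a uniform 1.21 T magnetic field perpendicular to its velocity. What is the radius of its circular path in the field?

Acceleration: |q|V = ½mv² ⇒ v = √(2|q|V/m) = √(2·1.6×10⁻¹⁹·2800/8.1×10⁻²⁶) ≈ 1.052×10⁵ m/s.
In the field: r = mv/(|q|B) = (8.1×10⁻²⁶)(1.052×10⁵)/((1.6×10⁻¹⁹)(1.21)) ≈ 0.0440 m.

r ≈ 0.0440 m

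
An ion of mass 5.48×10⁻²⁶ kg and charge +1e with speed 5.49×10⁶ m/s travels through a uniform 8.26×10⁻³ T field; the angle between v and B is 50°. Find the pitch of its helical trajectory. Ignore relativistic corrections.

p ≈ 918 m

v∥ = v cosθ = 5.49×10⁶·cos50° ≈ 3.529×10⁶ m/s.
T = 2πm/(|q|B) = 2π(5.48×10⁻²⁶)/((1.602×10⁻¹⁹)(8.26×10⁻³)) ≈ 2.602×10⁻⁴ s.
pitch = v∥ T = (3.529×10⁶)(2.602×10⁻⁴) ≈ 918 m.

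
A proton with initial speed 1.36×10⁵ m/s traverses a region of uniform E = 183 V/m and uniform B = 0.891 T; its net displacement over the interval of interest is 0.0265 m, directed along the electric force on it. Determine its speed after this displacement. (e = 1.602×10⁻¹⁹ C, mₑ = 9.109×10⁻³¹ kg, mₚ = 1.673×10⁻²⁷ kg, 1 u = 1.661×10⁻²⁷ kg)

B does no work; ΔKE = |q|E d.
½mv_f² = ½mv₀² + |q|Ed = ½(1.673×10⁻²⁷)(1.36×10⁵)² + (1.602×10⁻¹⁹)(183)(0.0265) ≈ 1.547×10⁻¹⁷ J + 7.769×10⁻¹⁹ J ≈ 1.625×10⁻¹⁷ J.
v_f = √(2·1.625×10⁻¹⁷/1.673×10⁻²⁷) ≈ 1.39×10⁵ m/s.

v_f ≈ 1.39×10⁵ m/s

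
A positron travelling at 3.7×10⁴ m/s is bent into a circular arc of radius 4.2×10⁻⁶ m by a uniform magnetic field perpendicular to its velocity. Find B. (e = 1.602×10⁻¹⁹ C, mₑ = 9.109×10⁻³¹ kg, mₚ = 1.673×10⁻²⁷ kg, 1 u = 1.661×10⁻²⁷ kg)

B ≈ 0.050 T

From |q|vB = mv²/r, B = mv/(|q|r).
B = (9.109×10⁻³¹)(3.7×10⁴)/((1.602×10⁻¹⁹)(4.2×10⁻⁶)) ≈ 0.050 T.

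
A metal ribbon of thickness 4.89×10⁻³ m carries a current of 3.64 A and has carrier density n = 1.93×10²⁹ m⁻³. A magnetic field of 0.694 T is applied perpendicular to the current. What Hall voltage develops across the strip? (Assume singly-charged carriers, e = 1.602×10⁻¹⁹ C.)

V_H ≈ 1.67×10⁻⁸ V

V_H = IB/(n e t).
V_H = (3.64)(0.694)/((1.93×10²⁹)(1.602×10⁻¹⁹)(4.89×10⁻³)) ≈ 1.67×10⁻⁸ V.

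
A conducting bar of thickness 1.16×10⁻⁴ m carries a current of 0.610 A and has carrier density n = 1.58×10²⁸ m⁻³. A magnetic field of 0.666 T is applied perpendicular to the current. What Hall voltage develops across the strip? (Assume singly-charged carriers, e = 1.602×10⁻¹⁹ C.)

V_H ≈ 1.38×10⁻⁶ V

V_H = IB/(n e t).
V_H = (0.610)(0.666)/((1.58×10²⁸)(1.602×10⁻¹⁹)(1.16×10⁻⁴)) ≈ 1.38×10⁻⁶ V.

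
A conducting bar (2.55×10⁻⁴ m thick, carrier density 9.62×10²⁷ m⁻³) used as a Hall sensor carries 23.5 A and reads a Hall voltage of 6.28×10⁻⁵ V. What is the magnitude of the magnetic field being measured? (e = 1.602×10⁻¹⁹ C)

From V_H = IB/(n e t), B = V_H n e t / I.
B = (6.28×10⁻⁵)(9.62×10²⁷)(1.602×10⁻¹⁹)(2.55×10⁻⁴)/23.5 ≈ 1.05 T.

B ≈ 1.05 T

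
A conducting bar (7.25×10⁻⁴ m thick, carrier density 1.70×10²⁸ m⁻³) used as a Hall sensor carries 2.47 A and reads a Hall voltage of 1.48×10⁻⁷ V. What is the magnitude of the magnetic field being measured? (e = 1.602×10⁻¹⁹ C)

From V_H = IB/(n e t), B = V_H n e t / I.
B = (1.48×10⁻⁷)(1.70×10²⁸)(1.602×10⁻¹⁹)(7.25×10⁻⁴)/2.47 ≈ 0.118 T.

B ≈ 0.118 T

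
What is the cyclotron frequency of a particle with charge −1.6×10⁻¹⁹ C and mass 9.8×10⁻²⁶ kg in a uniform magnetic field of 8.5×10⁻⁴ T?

f ≈ 220 Hz

f = |q|B/(2πm).
f = (1.6×10⁻¹⁹)(8.5×10⁻⁴)/(2π·9.8×10⁻²⁶) ≈ 220 Hz.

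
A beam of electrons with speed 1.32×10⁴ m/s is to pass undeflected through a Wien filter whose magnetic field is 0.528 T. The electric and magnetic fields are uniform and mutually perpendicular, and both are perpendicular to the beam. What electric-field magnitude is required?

For straight-line motion qE = qvB, so E = vB.
E = 1.32×10⁴ × 0.528 = 6970 V/m.

E = 6970 V/m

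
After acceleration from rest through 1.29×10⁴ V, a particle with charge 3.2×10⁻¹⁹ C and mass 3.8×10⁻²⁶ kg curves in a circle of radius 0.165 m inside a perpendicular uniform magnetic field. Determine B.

B ≈ 0.335 T

v = √(2|q|V/m) = √(2·3.2×10⁻¹⁹·1.29×10⁴/3.8×10⁻²⁶) ≈ 4.661×10⁵ m/s.
B = mv/(|q|r) = (3.8×10⁻²⁶)(4.661×10⁵)/((3.2×10⁻¹⁹)(0.165)) ≈ 0.335 T.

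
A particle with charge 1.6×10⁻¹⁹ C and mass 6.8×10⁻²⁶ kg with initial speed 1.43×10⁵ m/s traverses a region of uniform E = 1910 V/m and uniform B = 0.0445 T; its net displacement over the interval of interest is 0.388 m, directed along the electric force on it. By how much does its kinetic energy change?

The magnetic force is always ⟂ v and does no work; only the electric force changes KE.
ΔKE = F_E · d = |q|E d = (1.6×10⁻¹⁹)(1910)(0.388) ≈ 1.19×10⁻¹⁶ J.

ΔKE ≈ 1.19×10⁻¹⁶ J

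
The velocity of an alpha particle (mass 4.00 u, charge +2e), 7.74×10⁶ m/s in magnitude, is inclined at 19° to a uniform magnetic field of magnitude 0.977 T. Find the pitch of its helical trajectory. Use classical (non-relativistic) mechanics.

p ≈ 0.976 m

v∥ = v cosθ = 7.74×10⁶·cos19° ≈ 7.318×10⁶ m/s.
T = 2πm/(|q|B) = 2π(6.644×10⁻²⁷)/((3.204×10⁻¹⁹)(0.977)) ≈ 1.334×10⁻⁷ s.
pitch = v∥ T = (7.318×10⁶)(1.334×10⁻⁷) ≈ 0.976 m.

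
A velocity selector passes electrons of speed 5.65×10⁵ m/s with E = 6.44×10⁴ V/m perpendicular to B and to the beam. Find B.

B = 0.114 T

Balance of forces in the selector: qE = qvB ⇒ B = E/v.
B = 6.44×10⁴/5.65×10⁵ = 0.114 T.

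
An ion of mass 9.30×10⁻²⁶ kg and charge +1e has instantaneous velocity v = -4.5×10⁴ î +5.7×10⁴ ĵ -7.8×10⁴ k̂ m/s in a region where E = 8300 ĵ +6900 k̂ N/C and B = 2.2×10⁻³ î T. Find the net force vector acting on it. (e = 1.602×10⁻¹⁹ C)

v×B = (0, -172, -125) N/C.
E + v×B = (0, 8130, 6770) N/C.
F = q(E + v×B) = (1.602×10⁻¹⁹ C)·(0, 8130, 6770) = (0, 1.30×10⁻¹⁵, 1.09×10⁻¹⁵) N.

F ≈ (0, 1.30×10⁻¹⁵, 1.09×10⁻¹⁵) N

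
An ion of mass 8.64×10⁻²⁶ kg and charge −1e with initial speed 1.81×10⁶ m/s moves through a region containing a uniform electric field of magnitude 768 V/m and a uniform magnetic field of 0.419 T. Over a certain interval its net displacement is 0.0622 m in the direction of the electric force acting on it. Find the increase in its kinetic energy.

ΔKE ≈ 7.65×10⁻¹⁸ J

The magnetic force is always ⟂ v and does no work; only the electric force changes KE.
ΔKE = F_E · d = |q|E d = (1.602×10⁻¹⁹)(768)(0.0622) ≈ 7.65×10⁻¹⁸ J.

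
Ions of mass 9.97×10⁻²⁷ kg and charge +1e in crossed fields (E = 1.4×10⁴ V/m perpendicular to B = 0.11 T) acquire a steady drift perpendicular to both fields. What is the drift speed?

v_d ≈ 1.3×10⁵ m/s

The E×B drift speed is v_d = E/B.
v_d = 1.4×10⁴/0.11 = 1.3×10⁵ m/s.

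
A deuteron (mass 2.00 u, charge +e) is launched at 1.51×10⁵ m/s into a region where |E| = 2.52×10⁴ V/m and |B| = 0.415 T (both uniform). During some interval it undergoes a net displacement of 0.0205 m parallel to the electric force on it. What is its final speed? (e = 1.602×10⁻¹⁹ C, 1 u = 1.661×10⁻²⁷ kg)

B does no work; ΔKE = |q|E d.
½mv_f² = ½mv₀² + |q|Ed = ½(3.322×10⁻²⁷)(1.51×10⁵)² + (1.602×10⁻¹⁹)(2.52×10⁴)(0.0205) ≈ 3.787×10⁻¹⁷ J + 8.276×10⁻¹⁷ J ≈ 1.206×10⁻¹⁶ J.
v_f = √(2·1.206×10⁻¹⁶/3.322×10⁻²⁷) ≈ 2.69×10⁵ m/s.

v_f ≈ 2.69×10⁵ m/s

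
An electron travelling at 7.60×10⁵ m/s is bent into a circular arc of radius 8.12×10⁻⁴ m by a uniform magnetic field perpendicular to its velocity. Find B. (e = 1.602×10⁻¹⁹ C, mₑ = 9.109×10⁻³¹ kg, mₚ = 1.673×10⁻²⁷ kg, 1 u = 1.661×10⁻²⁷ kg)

B ≈ 5.32×10⁻³ T

From |q|vB = mv²/r, B = mv/(|q|r).
B = (9.109×10⁻³¹)(7.60×10⁵)/((1.602×10⁻¹⁹)(8.12×10⁻⁴)) ≈ 5.32×10⁻³ T.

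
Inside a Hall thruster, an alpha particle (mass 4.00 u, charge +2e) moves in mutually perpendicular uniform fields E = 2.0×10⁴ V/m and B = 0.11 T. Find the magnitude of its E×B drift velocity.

The E×B drift speed is v_d = E/B.
v_d = 2.0×10⁴/0.11 = 1.8×10⁵ m/s.

v_d ≈ 1.8×10⁵ m/s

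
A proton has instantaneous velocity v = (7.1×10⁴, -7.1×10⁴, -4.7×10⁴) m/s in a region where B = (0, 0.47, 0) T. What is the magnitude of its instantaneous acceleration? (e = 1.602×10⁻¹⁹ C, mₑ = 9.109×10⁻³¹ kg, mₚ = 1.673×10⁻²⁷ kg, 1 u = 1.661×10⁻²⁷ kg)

|a| ≈ 3.83×10¹² m/s²

v×B = (2.21×10⁴, 0, 3.34×10⁴) N/C.
F = q v×B = (1.602×10⁻¹⁹ C)·(2.21×10⁴, 0, 3.34×10⁴) = (3.54×10⁻¹⁵, 0, 5.35×10⁻¹⁵) N.
|a| = |F|/m = 6.411×10⁻¹⁵/1.673×10⁻²⁷ ≈ 3.83×10¹² m/s².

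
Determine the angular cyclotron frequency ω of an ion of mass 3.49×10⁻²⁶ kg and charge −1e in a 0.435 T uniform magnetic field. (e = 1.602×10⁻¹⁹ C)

ω ≈ 2.00×10⁶ rad/s

ω = |q|B/m.
ω = (1.602×10⁻¹⁹)(0.435)/3.49×10⁻²⁶ ≈ 2.00×10⁶ rad/s.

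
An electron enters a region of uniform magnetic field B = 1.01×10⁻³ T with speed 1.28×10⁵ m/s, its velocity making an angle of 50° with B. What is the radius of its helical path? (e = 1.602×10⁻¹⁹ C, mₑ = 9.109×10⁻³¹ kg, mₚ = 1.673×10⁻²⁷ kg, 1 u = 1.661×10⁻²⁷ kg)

v⊥ = v sinθ = 1.28×10⁵·sin50° ≈ 9.805×10⁴ m/s.
r = m v⊥/(|q|B) = (9.109×10⁻³¹)(9.805×10⁴)/((1.602×10⁻¹⁹)(1.01×10⁻³)) ≈ 5.52×10⁻⁴ m.

r ≈ 5.52×10⁻⁴ m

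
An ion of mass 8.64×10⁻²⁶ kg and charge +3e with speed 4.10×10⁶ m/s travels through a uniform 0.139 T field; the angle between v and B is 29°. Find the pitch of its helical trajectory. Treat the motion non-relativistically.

p ≈ 29.1 m

v∥ = v cosθ = 4.10×10⁶·cos29° ≈ 3.586×10⁶ m/s.
T = 2πm/(|q|B) = 2π(8.64×10⁻²⁶)/((4.806×10⁻¹⁹)(0.139)) ≈ 8.126×10⁻⁶ s.
pitch = v∥ T = (3.586×10⁶)(8.126×10⁻⁶) ≈ 29.1 m.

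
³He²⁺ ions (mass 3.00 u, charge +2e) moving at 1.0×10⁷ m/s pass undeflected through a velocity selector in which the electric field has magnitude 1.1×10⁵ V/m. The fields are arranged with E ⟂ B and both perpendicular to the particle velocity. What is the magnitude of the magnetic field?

Balance of forces in the selector: qE = qvB ⇒ B = E/v.
B = 1.1×10⁵/1.0×10⁷ = 0.011 T.

B = 0.011 T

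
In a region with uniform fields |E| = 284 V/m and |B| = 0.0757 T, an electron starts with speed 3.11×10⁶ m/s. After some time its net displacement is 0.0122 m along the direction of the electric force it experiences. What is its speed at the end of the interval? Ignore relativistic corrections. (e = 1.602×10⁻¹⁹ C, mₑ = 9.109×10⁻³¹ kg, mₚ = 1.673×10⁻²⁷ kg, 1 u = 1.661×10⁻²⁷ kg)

B does no work; ΔKE = |q|E d.
½mv_f² = ½mv₀² + |q|Ed = ½(9.109×10⁻³¹)(3.11×10⁶)² + (1.602×10⁻¹⁹)(284)(0.0122) ≈ 4.405×10⁻¹⁸ J + 5.551×10⁻¹⁹ J ≈ 4.960×10⁻¹⁸ J.
v_f = √(2·4.960×10⁻¹⁸/9.109×10⁻³¹) ≈ 3.30×10⁶ m/s.

v_f ≈ 3.30×10⁶ m/s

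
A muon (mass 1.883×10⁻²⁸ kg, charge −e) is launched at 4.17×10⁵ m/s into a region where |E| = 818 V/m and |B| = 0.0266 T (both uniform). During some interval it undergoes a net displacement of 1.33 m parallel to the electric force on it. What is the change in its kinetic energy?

The magnetic force is always ⟂ v and does no work; only the electric force changes KE.
ΔKE = F_E · d = |q|E d = (1.602×10⁻¹⁹)(818)(1.33) ≈ 1.74×10⁻¹⁶ J.

ΔKE ≈ 1.74×10⁻¹⁶ J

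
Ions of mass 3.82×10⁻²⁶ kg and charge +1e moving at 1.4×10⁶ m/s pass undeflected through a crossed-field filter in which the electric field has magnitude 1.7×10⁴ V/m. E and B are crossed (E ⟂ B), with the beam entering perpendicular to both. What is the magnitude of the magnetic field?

Balance of forces in the selector: qE = qvB ⇒ B = E/v.
B = 1.7×10⁴/1.4×10⁶ = 0.012 T.

B = 0.012 T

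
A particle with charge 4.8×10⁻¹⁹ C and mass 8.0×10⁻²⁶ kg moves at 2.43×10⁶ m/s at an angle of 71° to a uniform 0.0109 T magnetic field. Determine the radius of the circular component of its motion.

v⊥ = v sinθ = 2.43×10⁶·sin71° ≈ 2.298×10⁶ m/s.
r = m v⊥/(|q|B) = (8.0×10⁻²⁶)(2.298×10⁶)/((4.8×10⁻¹⁹)(0.0109)) ≈ 35.1 m.

r ≈ 35.1 m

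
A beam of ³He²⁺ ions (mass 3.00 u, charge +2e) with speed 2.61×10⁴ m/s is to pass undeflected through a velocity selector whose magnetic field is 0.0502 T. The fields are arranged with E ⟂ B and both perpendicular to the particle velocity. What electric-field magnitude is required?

E = 1310 V/m

For straight-line motion qE = qvB, so E = vB.
E = 2.61×10⁴ × 0.0502 = 1310 V/m.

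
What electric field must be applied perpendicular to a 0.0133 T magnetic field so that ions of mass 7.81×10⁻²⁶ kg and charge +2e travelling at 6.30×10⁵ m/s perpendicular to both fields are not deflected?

E = 8380 V/m

For straight-line motion qE = qvB, so E = vB.
E = 6.30×10⁵ × 0.0133 = 8380 V/m.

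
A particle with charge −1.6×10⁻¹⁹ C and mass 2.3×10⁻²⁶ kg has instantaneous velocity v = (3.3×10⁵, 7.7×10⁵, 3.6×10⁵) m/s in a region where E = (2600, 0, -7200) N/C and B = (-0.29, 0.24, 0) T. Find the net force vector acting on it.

v×B = (-8.64×10⁴, -1.04×10⁵, 3.02×10⁵) N/C.
E + v×B = (-8.38×10⁴, -1.04×10⁵, 2.95×10⁵) N/C.
F = q(E + v×B) = (−1.6×10⁻¹⁹ C)·(-8.38×10⁴, -1.04×10⁵, 2.95×10⁵) = (1.34×10⁻¹⁴, 1.67×10⁻¹⁴, -4.72×10⁻¹⁴) N.

F ≈ (1.34×10⁻¹⁴, 1.67×10⁻¹⁴, -4.72×10⁻¹⁴) N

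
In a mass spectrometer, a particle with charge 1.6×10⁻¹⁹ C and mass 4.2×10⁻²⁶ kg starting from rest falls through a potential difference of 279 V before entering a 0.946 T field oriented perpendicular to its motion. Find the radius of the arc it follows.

Acceleration: |q|V = ½mv² ⇒ v = √(2|q|V/m) = √(2·1.6×10⁻¹⁹·279/4.2×10⁻²⁶) ≈ 4.611×10⁴ m/s.
In the field: r = mv/(|q|B) = (4.2×10⁻²⁶)(4.611×10⁴)/((1.6×10⁻¹⁹)(0.946)) ≈ 0.0128 m.

r ≈ 0.0128 m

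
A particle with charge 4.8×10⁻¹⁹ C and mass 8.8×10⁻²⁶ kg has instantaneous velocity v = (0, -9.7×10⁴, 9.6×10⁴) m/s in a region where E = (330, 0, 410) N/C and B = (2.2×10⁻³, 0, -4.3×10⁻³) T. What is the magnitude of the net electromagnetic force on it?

|F| ≈ 4.78×10⁻¹⁶ N

v×B = (417, 211, 213) N/C.
E + v×B = (747, 211, 623) N/C.
F = q(E + v×B) = (4.8×10⁻¹⁹ C)·(747, 211, 623) = (3.59×10⁻¹⁶, 1.01×10⁻¹⁶, 2.99×10⁻¹⁶) N.
|F| = 4.78×10⁻¹⁶ N.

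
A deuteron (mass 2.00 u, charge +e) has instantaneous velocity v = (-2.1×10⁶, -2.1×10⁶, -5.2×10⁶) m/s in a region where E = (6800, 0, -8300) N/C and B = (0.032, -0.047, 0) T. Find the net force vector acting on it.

v×B = (-2.44×10⁵, -1.66×10⁵, 1.66×10⁵) N/C.
E + v×B = (-2.38×10⁵, -1.66×10⁵, 1.58×10⁵) N/C.
F = q(E + v×B) = (1.602×10⁻¹⁹ C)·(-2.38×10⁵, -1.66×10⁵, 1.58×10⁵) = (-3.81×10⁻¹⁴, -2.67×10⁻¹⁴, 2.52×10⁻¹⁴) N.

F ≈ (-3.81×10⁻¹⁴, -2.67×10⁻¹⁴, 2.52×10⁻¹⁴) N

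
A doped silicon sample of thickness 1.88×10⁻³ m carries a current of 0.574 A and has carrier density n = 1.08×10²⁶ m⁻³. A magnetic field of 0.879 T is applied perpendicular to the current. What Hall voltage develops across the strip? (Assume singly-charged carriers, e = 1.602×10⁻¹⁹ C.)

V_H = IB/(n e t).
V_H = (0.574)(0.879)/((1.08×10²⁶)(1.602×10⁻¹⁹)(1.88×10⁻³)) ≈ 1.55×10⁻⁵ V.

V_H ≈ 1.55×10⁻⁵ V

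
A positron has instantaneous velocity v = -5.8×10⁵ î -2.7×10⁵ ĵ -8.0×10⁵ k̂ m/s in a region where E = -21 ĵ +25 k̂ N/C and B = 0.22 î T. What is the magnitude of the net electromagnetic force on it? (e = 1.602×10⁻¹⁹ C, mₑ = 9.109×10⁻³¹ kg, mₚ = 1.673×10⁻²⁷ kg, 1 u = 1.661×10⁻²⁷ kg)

v×B = (0, -1.76×10⁵, 5.94×10⁴) N/C.
E + v×B = (0, -1.76×10⁵, 5.94×10⁴) N/C.
F = q(E + v×B) = (1.602×10⁻¹⁹ C)·(0, -1.76×10⁵, 5.94×10⁴) = (0, -2.82×10⁻¹⁴, 9.52×10⁻¹⁵) N.
|F| = 2.98×10⁻¹⁴ N.

|F| ≈ 2.98×10⁻¹⁴ N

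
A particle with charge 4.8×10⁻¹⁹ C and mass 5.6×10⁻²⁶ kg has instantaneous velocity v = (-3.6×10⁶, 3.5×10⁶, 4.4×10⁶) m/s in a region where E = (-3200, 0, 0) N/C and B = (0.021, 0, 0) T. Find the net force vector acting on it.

F ≈ (-1.54×10⁻¹⁵, 4.44×10⁻¹⁴, -3.53×10⁻¹⁴) N

v×B = (0, 9.24×10⁴, -7.35×10⁴) N/C.
E + v×B = (-3200, 9.24×10⁴, -7.35×10⁴) N/C.
F = q(E + v×B) = (4.8×10⁻¹⁹ C)·(-3200, 9.24×10⁴, -7.35×10⁴) = (-1.54×10⁻¹⁵, 4.44×10⁻¹⁴, -3.53×10⁻¹⁴) N.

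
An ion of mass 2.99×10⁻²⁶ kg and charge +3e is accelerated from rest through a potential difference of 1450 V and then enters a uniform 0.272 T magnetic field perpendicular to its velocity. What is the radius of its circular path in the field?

Acceleration: |q|V = ½mv² ⇒ v = √(2|q|V/m) = √(2·4.806×10⁻¹⁹·1450/2.99×10⁻²⁶) ≈ 2.159×10⁵ m/s.
In the field: r = mv/(|q|B) = (2.99×10⁻²⁶)(2.159×10⁵)/((4.806×10⁻¹⁹)(0.272)) ≈ 0.0494 m.

r ≈ 0.0494 m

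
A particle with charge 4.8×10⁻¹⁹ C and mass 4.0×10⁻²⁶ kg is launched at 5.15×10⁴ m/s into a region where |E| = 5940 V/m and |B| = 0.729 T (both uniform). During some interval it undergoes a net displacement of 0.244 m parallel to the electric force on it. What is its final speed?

v_f ≈ 1.93×10⁵ m/s

B does no work; ΔKE = |q|E d.
½mv_f² = ½mv₀² + |q|Ed = ½(4.0×10⁻²⁶)(5.15×10⁴)² + (4.8×10⁻¹⁹)(5940)(0.244) ≈ 5.305×10⁻¹⁷ J + 6.957×10⁻¹⁶ J ≈ 7.487×10⁻¹⁶ J.
v_f = √(2·7.487×10⁻¹⁶/4.0×10⁻²⁶) ≈ 1.93×10⁵ m/s.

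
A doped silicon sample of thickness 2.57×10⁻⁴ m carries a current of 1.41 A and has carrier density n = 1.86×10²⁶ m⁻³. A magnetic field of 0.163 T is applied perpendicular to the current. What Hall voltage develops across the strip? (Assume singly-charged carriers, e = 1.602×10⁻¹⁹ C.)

V_H = IB/(n e t).
V_H = (1.41)(0.163)/((1.86×10²⁶)(1.602×10⁻¹⁹)(2.57×10⁻⁴)) ≈ 3.00×10⁻⁵ V.

V_H ≈ 3.00×10⁻⁵ V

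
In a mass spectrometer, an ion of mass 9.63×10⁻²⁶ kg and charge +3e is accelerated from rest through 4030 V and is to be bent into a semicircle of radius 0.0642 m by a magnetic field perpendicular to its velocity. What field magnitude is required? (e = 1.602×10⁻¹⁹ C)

v = √(2|q|V/m) = √(2·4.806×10⁻¹⁹·4030/9.63×10⁻²⁶) ≈ 2.006×10⁵ m/s.
B = mv/(|q|r) = (9.63×10⁻²⁶)(2.006×10⁵)/((4.806×10⁻¹⁹)(0.0642)) ≈ 0.626 T.

B ≈ 0.626 T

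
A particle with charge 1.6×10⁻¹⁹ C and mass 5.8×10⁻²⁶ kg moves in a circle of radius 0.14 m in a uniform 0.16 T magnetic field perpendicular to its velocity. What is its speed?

v ≈ 6.2×10⁴ m/s

From |q|vB = mv²/r, v = |q|Br/m.
v = (1.6×10⁻¹⁹)(0.16)(0.14)/5.8×10⁻²⁶ ≈ 6.2×10⁴ m/s.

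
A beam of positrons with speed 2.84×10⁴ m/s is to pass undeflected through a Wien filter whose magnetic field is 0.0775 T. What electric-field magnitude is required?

For straight-line motion qE = qvB, so E = vB.
E = 2.84×10⁴ × 0.0775 = 2200 V/m.

E = 2200 V/m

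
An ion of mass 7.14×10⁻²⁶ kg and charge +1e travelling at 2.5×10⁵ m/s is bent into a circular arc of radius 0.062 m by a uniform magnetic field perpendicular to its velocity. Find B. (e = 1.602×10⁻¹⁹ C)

From |q|vB = mv²/r, B = mv/(|q|r).
B = (7.14×10⁻²⁶)(2.5×10⁵)/((1.602×10⁻¹⁹)(0.062)) ≈ 1.8 T.

B ≈ 1.8 T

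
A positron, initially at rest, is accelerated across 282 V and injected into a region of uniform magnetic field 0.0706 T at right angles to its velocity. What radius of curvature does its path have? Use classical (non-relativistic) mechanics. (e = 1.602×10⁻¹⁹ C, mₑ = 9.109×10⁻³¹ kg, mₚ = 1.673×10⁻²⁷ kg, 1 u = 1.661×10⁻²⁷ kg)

r ≈ 8.02×10⁻⁴ m

Acceleration: |q|V = ½mv² ⇒ v = √(2|q|V/m) = √(2·1.602×10⁻¹⁹·282/9.109×10⁻³¹) ≈ 9.959×10⁶ m/s.
In the field: r = mv/(|q|B) = (9.109×10⁻³¹)(9.959×10⁶)/((1.602×10⁻¹⁹)(0.0706)) ≈ 8.02×10⁻⁴ m.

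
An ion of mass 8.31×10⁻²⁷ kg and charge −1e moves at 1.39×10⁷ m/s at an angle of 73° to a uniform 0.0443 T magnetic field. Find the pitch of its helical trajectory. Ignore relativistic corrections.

p ≈ 29.9 m

v∥ = v cosθ = 1.39×10⁷·cos73° ≈ 4.064×10⁶ m/s.
T = 2πm/(|q|B) = 2π(8.31×10⁻²⁷)/((1.602×10⁻¹⁹)(0.0443)) ≈ 7.357×10⁻⁶ s.
pitch = v∥ T = (4.064×10⁶)(7.357×10⁻⁶) ≈ 29.9 m.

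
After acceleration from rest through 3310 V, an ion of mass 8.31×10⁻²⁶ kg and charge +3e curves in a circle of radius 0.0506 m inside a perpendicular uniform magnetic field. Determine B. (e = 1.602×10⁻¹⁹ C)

v = √(2|q|V/m) = √(2·4.806×10⁻¹⁹·3310/8.31×10⁻²⁶) ≈ 1.957×10⁵ m/s.
B = mv/(|q|r) = (8.31×10⁻²⁶)(1.957×10⁵)/((4.806×10⁻¹⁹)(0.0506)) ≈ 0.669 T.

B ≈ 0.669 T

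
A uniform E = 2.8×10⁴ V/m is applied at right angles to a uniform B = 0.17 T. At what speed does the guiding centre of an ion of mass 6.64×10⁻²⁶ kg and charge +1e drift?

The steady drift has the magnetic force balancing the electric force, so v_d = E/B.
v_d = 2.8×10⁴/0.17 = 1.6×10⁵ m/s.

v_d ≈ 1.6×10⁵ m/s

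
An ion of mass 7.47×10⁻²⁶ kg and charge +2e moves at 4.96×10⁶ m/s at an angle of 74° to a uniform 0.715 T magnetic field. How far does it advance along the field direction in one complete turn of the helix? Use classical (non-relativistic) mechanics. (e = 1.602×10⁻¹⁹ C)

p ≈ 2.80 m

v∥ = v cosθ = 4.96×10⁶·cos74° ≈ 1.367×10⁶ m/s.
T = 2πm/(|q|B) = 2π(7.47×10⁻²⁶)/((3.204×10⁻¹⁹)(0.715)) ≈ 2.049×10⁻⁶ s.
pitch = v∥ T = (1.367×10⁶)(2.049×10⁻⁶) ≈ 2.80 m.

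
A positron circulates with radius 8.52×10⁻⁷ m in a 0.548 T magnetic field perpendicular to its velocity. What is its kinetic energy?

KE ≈ 3.07×10⁻²¹ J

v = |q|Br/m, then KE = ½mv² = (qBr)²/(2m).
v = (1.602×10⁻¹⁹)(0.548)(8.52×10⁻⁷)/9.109×10⁻³¹ ≈ 8.211×10⁴ m/s.
KE = ½(9.109×10⁻³¹)(8.211×10⁴)² ≈ 3.07×10⁻²¹ J.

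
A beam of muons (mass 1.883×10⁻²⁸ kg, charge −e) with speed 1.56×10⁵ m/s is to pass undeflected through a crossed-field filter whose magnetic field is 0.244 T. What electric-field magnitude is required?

For straight-line motion qE = qvB, so E = vB.
E = 1.56×10⁵ × 0.244 = 3.81×10⁴ V/m.

E = 3.81×10⁴ V/m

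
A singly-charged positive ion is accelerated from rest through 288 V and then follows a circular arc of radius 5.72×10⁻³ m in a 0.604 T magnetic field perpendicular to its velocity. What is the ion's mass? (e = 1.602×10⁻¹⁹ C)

m ≈ 3.32×10⁻²⁷ kg

Combine |q|V = ½mv² and r = mv/(|q|B): eliminate v to get m = qB²r²/(2V).
m = (1.602×10⁻¹⁹)(0.604)²(5.72×10⁻³)²/(2·288) ≈ 3.32×10⁻²⁷ kg.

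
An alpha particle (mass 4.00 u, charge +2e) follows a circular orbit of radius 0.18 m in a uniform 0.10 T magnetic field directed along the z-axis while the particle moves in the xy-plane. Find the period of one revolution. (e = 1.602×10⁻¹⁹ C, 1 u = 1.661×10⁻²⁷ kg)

T ≈ 1.3×10⁻⁶ s

The cyclotron period depends only on m, q, B: T = 2πm/(|q|B).
T = 2π(6.644×10⁻²⁷)/((3.204×10⁻¹⁹)(0.10)) ≈ 1.3×10⁻⁶ s.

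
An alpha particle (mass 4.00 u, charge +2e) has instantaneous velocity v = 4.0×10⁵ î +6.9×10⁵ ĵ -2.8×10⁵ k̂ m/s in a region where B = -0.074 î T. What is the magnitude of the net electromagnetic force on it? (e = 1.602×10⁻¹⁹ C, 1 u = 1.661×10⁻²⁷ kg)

|F| ≈ 1.77×10⁻¹⁴ N

v×B = (0, 2.07×10⁴, 5.11×10⁴) N/C.
F = q v×B = (3.204×10⁻¹⁹ C)·(0, 2.07×10⁴, 5.11×10⁴) = (0, 6.64×10⁻¹⁵, 1.64×10⁻¹⁴) N.
|F| = 1.77×10⁻¹⁴ N.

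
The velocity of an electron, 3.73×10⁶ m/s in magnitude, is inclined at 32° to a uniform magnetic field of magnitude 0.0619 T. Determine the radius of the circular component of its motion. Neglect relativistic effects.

r ≈ 1.82×10⁻⁴ m

v⊥ = v sinθ = 3.73×10⁶·sin32° ≈ 1.977×10⁶ m/s.
r = m v⊥/(|q|B) = (9.109×10⁻³¹)(1.977×10⁶)/((1.602×10⁻¹⁹)(0.0619)) ≈ 1.82×10⁻⁴ m.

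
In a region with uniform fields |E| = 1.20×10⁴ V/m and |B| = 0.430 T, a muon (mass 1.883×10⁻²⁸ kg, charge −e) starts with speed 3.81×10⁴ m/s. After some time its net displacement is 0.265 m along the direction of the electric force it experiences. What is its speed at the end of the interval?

v_f ≈ 2.33×10⁶ m/s

B does no work; ΔKE = |q|E d.
½mv_f² = ½mv₀² + |q|Ed = ½(1.883×10⁻²⁸)(3.81×10⁴)² + (1.602×10⁻¹⁹)(1.20×10⁴)(0.265) ≈ 1.367×10⁻¹⁹ J + 5.094×10⁻¹⁶ J ≈ 5.096×10⁻¹⁶ J.
v_f = √(2·5.096×10⁻¹⁶/1.883×10⁻²⁸) ≈ 2.33×10⁶ m/s.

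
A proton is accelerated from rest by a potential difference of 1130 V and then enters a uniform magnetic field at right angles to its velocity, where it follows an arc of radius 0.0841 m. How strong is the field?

B ≈ 0.0578 T

v = √(2|q|V/m) = √(2·1.602×10⁻¹⁹·1130/1.673×10⁻²⁷) ≈ 4.652×10⁵ m/s.
B = mv/(|q|r) = (1.673×10⁻²⁷)(4.652×10⁵)/((1.602×10⁻¹⁹)(0.0841)) ≈ 0.0578 T.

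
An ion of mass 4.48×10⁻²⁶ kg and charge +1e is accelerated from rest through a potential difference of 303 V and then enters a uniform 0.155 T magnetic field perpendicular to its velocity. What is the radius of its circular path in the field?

Acceleration: |q|V = ½mv² ⇒ v = √(2|q|V/m) = √(2·1.602×10⁻¹⁹·303/4.48×10⁻²⁶) ≈ 4.655×10⁴ m/s.
In the field: r = mv/(|q|B) = (4.48×10⁻²⁶)(4.655×10⁴)/((1.602×10⁻¹⁹)(0.155)) ≈ 0.0840 m.

r ≈ 0.0840 m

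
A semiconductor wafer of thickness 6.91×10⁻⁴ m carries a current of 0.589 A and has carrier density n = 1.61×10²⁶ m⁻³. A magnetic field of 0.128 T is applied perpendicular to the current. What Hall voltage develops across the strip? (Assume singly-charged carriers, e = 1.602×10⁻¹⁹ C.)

V_H = IB/(n e t).
V_H = (0.589)(0.128)/((1.61×10²⁶)(1.602×10⁻¹⁹)(6.91×10⁻⁴)) ≈ 4.23×10⁻⁶ V.

V_H ≈ 4.23×10⁻⁶ V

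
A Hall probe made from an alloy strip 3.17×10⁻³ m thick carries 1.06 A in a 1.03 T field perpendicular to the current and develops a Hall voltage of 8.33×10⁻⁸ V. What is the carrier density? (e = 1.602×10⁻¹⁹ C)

n ≈ 2.58×10²⁸ m⁻³

From V_H = IB/(n e t), n = IB/(V_H e t).
n = (1.06)(1.03)/((8.33×10⁻⁸)(1.602×10⁻¹⁹)(3.17×10⁻³)) ≈ 2.58×10²⁸ m⁻³.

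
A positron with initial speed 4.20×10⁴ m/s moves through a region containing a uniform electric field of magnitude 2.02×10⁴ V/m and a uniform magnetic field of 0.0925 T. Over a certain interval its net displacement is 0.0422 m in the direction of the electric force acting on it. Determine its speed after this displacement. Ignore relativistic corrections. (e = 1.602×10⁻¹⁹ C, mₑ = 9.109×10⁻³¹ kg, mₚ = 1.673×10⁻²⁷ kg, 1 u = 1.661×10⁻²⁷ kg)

v_f ≈ 1.73×10⁷ m/s

B does no work; ΔKE = |q|E d.
½mv_f² = ½mv₀² + |q|Ed = ½(9.109×10⁻³¹)(4.20×10⁴)² + (1.602×10⁻¹⁹)(2.02×10⁴)(0.0422) ≈ 8.034×10⁻²² J + 1.366×10⁻¹⁶ J ≈ 1.366×10⁻¹⁶ J.
v_f = √(2·1.366×10⁻¹⁶/9.109×10⁻³¹) ≈ 1.73×10⁷ m/s.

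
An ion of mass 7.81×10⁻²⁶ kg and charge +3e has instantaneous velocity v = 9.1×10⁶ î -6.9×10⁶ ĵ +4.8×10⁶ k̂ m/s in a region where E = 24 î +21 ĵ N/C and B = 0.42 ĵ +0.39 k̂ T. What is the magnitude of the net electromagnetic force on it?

v×B = (-4.71×10⁶, -3.55×10⁶, 3.82×10⁶) N/C.
E + v×B = (-4.71×10⁶, -3.55×10⁶, 3.82×10⁶) N/C.
F = q(E + v×B) = (4.806×10⁻¹⁹ C)·(-4.71×10⁶, -3.55×10⁶, 3.82×10⁶) = (-2.26×10⁻¹², -1.71×10⁻¹², 1.84×10⁻¹²) N.
|F| = 3.38×10⁻¹² N.

|F| ≈ 3.38×10⁻¹² N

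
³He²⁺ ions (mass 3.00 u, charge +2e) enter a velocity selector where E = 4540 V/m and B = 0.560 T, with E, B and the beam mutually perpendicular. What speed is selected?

v = 8110 m/s

Zero net Lorentz force requires |qE| = |q v×B|, i.e. E = vB.
v = E/B = 4540/0.560 = 8110 m/s.
The result is independent of the particle's charge and mass.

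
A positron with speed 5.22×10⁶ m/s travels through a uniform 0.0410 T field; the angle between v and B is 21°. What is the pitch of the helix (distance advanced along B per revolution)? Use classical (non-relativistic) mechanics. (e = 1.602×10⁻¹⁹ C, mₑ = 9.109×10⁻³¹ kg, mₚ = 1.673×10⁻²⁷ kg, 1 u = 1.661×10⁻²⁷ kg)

p ≈ 4.25×10⁻³ m

v∥ = v cosθ = 5.22×10⁶·cos21° ≈ 4.873×10⁶ m/s.
T = 2πm/(|q|B) = 2π(9.109×10⁻³¹)/((1.602×10⁻¹⁹)(0.0410)) ≈ 8.714×10⁻¹⁰ s.
pitch = v∥ T = (4.873×10⁶)(8.714×10⁻¹⁰) ≈ 4.25×10⁻³ m.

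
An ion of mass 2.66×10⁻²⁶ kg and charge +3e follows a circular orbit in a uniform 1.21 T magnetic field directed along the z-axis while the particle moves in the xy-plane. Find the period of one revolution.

T ≈ 2.87×10⁻⁷ s

The cyclotron period depends only on m, q, B: T = 2πm/(|q|B).
T = 2π(2.66×10⁻²⁶)/((4.806×10⁻¹⁹)(1.21)) ≈ 2.87×10⁻⁷ s.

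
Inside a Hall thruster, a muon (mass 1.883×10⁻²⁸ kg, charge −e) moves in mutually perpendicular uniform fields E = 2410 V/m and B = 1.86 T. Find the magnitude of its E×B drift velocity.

v_d ≈ 1300 m/s

In crossed fields the guiding centre drifts at v_d = |E×B|/B² = E/B, independent of charge and mass.
v_d = 2410/1.86 = 1300 m/s.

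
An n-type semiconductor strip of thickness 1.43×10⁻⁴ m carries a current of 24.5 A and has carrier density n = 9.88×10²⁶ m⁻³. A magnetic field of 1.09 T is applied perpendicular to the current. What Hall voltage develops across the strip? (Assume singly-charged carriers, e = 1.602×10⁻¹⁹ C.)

V_H = IB/(n e t).
V_H = (24.5)(1.09)/((9.88×10²⁶)(1.602×10⁻¹⁹)(1.43×10⁻⁴)) ≈ 1.18×10⁻³ V.

V_H ≈ 1.18×10⁻³ V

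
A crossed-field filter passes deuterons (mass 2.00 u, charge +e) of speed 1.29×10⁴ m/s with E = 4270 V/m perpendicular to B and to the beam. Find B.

B = 0.331 T

Balance of forces in the selector: qE = qvB ⇒ B = E/v.
B = 4270/1.29×10⁴ = 0.331 T.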